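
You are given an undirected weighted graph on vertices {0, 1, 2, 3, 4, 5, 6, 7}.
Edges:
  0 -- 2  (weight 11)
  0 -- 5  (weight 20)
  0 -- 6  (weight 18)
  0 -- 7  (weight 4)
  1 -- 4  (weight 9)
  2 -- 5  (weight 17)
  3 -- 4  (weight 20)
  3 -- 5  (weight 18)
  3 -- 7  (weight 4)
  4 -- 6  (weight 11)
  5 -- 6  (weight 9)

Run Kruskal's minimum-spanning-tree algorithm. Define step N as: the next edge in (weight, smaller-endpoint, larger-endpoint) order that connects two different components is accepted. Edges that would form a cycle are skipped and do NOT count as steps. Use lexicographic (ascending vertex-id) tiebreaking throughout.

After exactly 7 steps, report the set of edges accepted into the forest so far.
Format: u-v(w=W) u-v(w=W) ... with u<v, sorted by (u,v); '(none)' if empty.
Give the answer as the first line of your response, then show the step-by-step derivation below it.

0-2(w=11) 0-7(w=4) 1-4(w=9) 2-5(w=17) 3-7(w=4) 4-6(w=11) 5-6(w=9)

step 1: add edge 0-7 (w=4); MST = {0-7(w=4)}
step 2: add edge 3-7 (w=4); MST = {0-7(w=4) 3-7(w=4)}
step 3: add edge 1-4 (w=9); MST = {0-7(w=4) 1-4(w=9) 3-7(w=4)}
step 4: add edge 5-6 (w=9); MST = {0-7(w=4) 1-4(w=9) 3-7(w=4) 5-6(w=9)}
step 5: add edge 0-2 (w=11); MST = {0-2(w=11) 0-7(w=4) 1-4(w=9) 3-7(w=4) 5-6(w=9)}
step 6: add edge 4-6 (w=11); MST = {0-2(w=11) 0-7(w=4) 1-4(w=9) 3-7(w=4) 4-6(w=11) 5-6(w=9)}
step 7: add edge 2-5 (w=17); MST = {0-2(w=11) 0-7(w=4) 1-4(w=9) 2-5(w=17) 3-7(w=4) 4-6(w=11) 5-6(w=9)}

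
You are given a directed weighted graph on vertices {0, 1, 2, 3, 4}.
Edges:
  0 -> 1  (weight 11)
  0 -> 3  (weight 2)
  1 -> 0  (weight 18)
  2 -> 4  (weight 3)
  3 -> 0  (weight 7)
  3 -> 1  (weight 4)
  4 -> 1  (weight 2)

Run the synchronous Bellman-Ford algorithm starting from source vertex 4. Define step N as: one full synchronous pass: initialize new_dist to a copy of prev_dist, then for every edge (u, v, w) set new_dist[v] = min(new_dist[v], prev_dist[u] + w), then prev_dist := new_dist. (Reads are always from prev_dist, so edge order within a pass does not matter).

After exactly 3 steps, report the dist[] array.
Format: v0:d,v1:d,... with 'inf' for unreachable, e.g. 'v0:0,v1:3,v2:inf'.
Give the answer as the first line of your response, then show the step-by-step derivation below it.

v0:20,v1:2,v2:inf,v3:22,v4:0

step 1: dist = v0:inf,v1:2,v2:inf,v3:inf,v4:0
step 2: dist = v0:20,v1:2,v2:inf,v3:inf,v4:0
step 3: dist = v0:20,v1:2,v2:inf,v3:22,v4:0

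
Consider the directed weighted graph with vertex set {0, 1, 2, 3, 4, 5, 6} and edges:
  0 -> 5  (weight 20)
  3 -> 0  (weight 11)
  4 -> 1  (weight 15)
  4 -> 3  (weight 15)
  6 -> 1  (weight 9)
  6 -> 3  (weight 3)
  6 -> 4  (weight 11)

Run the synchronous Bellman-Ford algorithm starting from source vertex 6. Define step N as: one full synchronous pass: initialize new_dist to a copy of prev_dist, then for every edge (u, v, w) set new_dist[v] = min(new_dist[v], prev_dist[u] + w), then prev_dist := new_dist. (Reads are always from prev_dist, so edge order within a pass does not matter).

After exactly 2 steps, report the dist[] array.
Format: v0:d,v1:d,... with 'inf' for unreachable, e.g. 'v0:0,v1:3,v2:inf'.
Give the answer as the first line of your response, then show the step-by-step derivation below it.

v0:14,v1:9,v2:inf,v3:3,v4:11,v5:inf,v6:0

step 1: dist = v0:inf,v1:9,v2:inf,v3:3,v4:11,v5:inf,v6:0
step 2: dist = v0:14,v1:9,v2:inf,v3:3,v4:11,v5:inf,v6:0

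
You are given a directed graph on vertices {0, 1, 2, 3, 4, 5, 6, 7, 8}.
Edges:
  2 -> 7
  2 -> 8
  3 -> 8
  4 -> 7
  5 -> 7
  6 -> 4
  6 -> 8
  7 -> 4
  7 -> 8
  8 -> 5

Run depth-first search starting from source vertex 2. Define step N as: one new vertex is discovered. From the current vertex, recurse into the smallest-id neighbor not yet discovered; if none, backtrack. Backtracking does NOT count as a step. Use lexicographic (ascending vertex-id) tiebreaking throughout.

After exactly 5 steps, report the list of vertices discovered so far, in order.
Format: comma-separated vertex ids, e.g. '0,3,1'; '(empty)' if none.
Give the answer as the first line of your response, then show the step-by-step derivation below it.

2,7,4,8,5

step 1: discover 2; path=2; order=2
step 2: discover 7; path=2>7; order=2,7
step 3: discover 4; path=2>7>4; order=2,7,4
step 4: discover 8; path=2>7>8; order=2,7,4,8
step 5: discover 5; path=2>7>8>5; order=2,7,4,8,5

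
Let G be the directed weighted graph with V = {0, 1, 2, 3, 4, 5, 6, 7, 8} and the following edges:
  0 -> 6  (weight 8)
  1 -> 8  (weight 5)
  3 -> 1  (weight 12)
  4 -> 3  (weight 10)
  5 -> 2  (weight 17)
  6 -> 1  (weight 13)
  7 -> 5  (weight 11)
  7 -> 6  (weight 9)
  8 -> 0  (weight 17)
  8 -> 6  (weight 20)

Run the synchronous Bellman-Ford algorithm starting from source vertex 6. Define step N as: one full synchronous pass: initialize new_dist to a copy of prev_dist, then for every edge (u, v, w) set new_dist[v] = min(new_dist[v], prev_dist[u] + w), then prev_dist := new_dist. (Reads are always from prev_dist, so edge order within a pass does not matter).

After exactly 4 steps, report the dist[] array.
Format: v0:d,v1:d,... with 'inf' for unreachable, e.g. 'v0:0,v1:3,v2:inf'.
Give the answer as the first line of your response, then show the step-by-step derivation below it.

v0:35,v1:13,v2:inf,v3:inf,v4:inf,v5:inf,v6:0,v7:inf,v8:18

step 1: dist = v0:inf,v1:13,v2:inf,v3:inf,v4:inf,v5:inf,v6:0,v7:inf,v8:inf
step 2: dist = v0:inf,v1:13,v2:inf,v3:inf,v4:inf,v5:inf,v6:0,v7:inf,v8:18
step 3: dist = v0:35,v1:13,v2:inf,v3:inf,v4:inf,v5:inf,v6:0,v7:inf,v8:18
step 4: dist = v0:35,v1:13,v2:inf,v3:inf,v4:inf,v5:inf,v6:0,v7:inf,v8:18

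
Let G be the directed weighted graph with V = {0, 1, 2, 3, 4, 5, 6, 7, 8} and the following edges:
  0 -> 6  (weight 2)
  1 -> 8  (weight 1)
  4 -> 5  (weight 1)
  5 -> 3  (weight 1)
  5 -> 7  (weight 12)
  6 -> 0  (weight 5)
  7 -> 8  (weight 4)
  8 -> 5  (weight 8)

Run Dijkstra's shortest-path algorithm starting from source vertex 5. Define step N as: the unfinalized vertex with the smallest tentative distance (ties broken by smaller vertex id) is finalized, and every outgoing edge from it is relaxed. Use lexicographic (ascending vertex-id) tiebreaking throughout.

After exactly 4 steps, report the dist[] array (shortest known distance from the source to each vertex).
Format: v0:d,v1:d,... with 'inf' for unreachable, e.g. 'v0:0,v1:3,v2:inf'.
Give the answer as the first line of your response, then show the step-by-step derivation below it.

v0:inf,v1:inf,v2:inf,v3:1,v4:inf,v5:0,v6:inf,v7:12,v8:16

step 1: dist = v0:inf,v1:inf,v2:inf,v3:1,v4:inf,v5:0,v6:inf,v7:12,v8:inf
step 2: dist = v0:inf,v1:inf,v2:inf,v3:1,v4:inf,v5:0,v6:inf,v7:12,v8:inf
step 3: dist = v0:inf,v1:inf,v2:inf,v3:1,v4:inf,v5:0,v6:inf,v7:12,v8:16
step 4: dist = v0:inf,v1:inf,v2:inf,v3:1,v4:inf,v5:0,v6:inf,v7:12,v8:16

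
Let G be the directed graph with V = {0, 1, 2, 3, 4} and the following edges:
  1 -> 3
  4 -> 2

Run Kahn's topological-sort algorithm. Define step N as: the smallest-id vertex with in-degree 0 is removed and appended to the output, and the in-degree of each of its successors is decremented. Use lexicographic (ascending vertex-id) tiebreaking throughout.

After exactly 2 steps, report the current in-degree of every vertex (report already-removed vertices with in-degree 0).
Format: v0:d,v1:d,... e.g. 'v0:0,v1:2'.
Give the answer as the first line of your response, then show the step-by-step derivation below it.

v0:0,v1:0,v2:1,v3:0,v4:0

step 1: output 0; order=[0]; indeg=(0,0,1,1,0)
step 2: output 1; order=[0,1]; indeg=(0,0,1,0,0)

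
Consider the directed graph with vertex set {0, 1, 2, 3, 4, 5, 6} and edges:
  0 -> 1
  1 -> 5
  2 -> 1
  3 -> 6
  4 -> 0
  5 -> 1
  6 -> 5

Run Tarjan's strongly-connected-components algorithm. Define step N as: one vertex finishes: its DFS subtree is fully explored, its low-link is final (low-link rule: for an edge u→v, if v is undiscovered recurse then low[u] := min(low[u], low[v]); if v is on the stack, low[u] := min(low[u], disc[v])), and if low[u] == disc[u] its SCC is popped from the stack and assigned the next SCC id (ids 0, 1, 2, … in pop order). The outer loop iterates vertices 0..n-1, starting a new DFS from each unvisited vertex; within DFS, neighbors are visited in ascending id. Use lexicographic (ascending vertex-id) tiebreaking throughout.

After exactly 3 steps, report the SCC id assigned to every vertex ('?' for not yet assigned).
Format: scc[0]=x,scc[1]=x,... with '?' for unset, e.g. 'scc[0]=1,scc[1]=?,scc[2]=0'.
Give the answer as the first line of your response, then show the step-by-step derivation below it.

scc[0]=1,scc[1]=0,scc[2]=?,scc[3]=?,scc[4]=?,scc[5]=0,scc[6]=?

step 1: low=(low[0]=0,low[1]=1,low[2]=?,low[3]=?,low[4]=?,low[5]=1,low[6]=?); scc=(scc[0]=?,scc[1]=?,scc[2]=?,scc[3]=?,scc[4]=?,scc[5]=?,scc[6]=?)
step 2: low=(low[0]=0,low[1]=1,low[2]=?,low[3]=?,low[4]=?,low[5]=1,low[6]=?); scc=(scc[0]=?,scc[1]=0,scc[2]=?,scc[3]=?,scc[4]=?,scc[5]=0,scc[6]=?)
step 3: low=(low[0]=0,low[1]=1,low[2]=?,low[3]=?,low[4]=?,low[5]=1,low[6]=?); scc=(scc[0]=1,scc[1]=0,scc[2]=?,scc[3]=?,scc[4]=?,scc[5]=0,scc[6]=?)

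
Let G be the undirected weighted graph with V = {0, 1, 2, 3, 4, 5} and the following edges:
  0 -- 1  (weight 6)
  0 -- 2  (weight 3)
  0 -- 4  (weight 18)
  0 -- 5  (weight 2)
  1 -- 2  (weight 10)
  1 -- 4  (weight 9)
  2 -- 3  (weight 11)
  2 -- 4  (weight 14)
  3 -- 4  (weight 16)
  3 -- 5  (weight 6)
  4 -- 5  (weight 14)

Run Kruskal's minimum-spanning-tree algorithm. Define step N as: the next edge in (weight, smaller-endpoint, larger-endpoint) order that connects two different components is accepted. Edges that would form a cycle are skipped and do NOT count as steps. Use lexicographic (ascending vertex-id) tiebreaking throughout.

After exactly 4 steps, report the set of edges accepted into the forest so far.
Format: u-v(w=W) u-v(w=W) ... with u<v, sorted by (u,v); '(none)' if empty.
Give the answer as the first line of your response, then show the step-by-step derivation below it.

0-1(w=6) 0-2(w=3) 0-5(w=2) 3-5(w=6)

step 1: add edge 0-5 (w=2); MST = {0-5(w=2)}
step 2: add edge 0-2 (w=3); MST = {0-2(w=3) 0-5(w=2)}
step 3: add edge 0-1 (w=6); MST = {0-1(w=6) 0-2(w=3) 0-5(w=2)}
step 4: add edge 3-5 (w=6); MST = {0-1(w=6) 0-2(w=3) 0-5(w=2) 3-5(w=6)}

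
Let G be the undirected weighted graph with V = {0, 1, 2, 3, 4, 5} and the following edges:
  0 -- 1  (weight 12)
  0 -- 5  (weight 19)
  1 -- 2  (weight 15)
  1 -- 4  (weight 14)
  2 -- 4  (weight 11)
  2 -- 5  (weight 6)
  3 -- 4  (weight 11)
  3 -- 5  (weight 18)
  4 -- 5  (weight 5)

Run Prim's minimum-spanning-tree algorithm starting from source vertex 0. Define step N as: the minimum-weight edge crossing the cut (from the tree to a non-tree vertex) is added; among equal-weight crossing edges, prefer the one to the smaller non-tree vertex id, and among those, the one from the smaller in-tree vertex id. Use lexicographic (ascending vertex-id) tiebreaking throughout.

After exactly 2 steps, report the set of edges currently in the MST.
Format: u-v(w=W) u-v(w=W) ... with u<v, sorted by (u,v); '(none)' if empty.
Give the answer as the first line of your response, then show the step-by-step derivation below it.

0-1(w=12) 1-4(w=14)

step 1: add edge 0-1 (w=12); MST = {0-1(w=12)}
step 2: add edge 1-4 (w=14); MST = {0-1(w=12) 1-4(w=14)}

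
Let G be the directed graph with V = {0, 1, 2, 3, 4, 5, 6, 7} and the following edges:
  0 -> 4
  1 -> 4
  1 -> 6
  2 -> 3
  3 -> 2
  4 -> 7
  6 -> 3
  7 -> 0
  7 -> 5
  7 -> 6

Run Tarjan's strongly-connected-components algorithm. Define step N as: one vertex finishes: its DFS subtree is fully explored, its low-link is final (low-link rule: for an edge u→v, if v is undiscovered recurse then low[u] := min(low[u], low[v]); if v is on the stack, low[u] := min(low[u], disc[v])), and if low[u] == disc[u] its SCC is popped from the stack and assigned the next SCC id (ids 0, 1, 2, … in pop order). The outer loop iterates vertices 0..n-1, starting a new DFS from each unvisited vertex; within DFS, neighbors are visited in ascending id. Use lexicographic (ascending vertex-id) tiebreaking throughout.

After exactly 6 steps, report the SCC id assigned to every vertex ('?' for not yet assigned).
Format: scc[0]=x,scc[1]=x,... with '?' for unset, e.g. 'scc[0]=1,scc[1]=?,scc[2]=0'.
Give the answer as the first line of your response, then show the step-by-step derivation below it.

scc[0]=?,scc[1]=?,scc[2]=1,scc[3]=1,scc[4]=?,scc[5]=0,scc[6]=2,scc[7]=?

step 1: low=(low[0]=0,low[1]=?,low[2]=?,low[3]=?,low[4]=1,low[5]=3,low[6]=?,low[7]=0); scc=(scc[0]=?,scc[1]=?,scc[2]=?,scc[3]=?,scc[4]=?,scc[5]=0,scc[6]=?,scc[7]=?)
step 2: low=(low[0]=0,low[1]=?,low[2]=5,low[3]=5,low[4]=1,low[5]=3,low[6]=4,low[7]=0); scc=(scc[0]=?,scc[1]=?,scc[2]=?,scc[3]=?,scc[4]=?,scc[5]=0,scc[6]=?,scc[7]=?)
step 3: low=(low[0]=0,low[1]=?,low[2]=5,low[3]=5,low[4]=1,low[5]=3,low[6]=4,low[7]=0); scc=(scc[0]=?,scc[1]=?,scc[2]=1,scc[3]=1,scc[4]=?,scc[5]=0,scc[6]=?,scc[7]=?)
step 4: low=(low[0]=0,low[1]=?,low[2]=5,low[3]=5,low[4]=1,low[5]=3,low[6]=4,low[7]=0); scc=(scc[0]=?,scc[1]=?,scc[2]=1,scc[3]=1,scc[4]=?,scc[5]=0,scc[6]=2,scc[7]=?)
step 5: low=(low[0]=0,low[1]=?,low[2]=5,low[3]=5,low[4]=1,low[5]=3,low[6]=4,low[7]=0); scc=(scc[0]=?,scc[1]=?,scc[2]=1,scc[3]=1,scc[4]=?,scc[5]=0,scc[6]=2,scc[7]=?)
step 6: low=(low[0]=0,low[1]=?,low[2]=5,low[3]=5,low[4]=0,low[5]=3,low[6]=4,low[7]=0); scc=(scc[0]=?,scc[1]=?,scc[2]=1,scc[3]=1,scc[4]=?,scc[5]=0,scc[6]=2,scc[7]=?)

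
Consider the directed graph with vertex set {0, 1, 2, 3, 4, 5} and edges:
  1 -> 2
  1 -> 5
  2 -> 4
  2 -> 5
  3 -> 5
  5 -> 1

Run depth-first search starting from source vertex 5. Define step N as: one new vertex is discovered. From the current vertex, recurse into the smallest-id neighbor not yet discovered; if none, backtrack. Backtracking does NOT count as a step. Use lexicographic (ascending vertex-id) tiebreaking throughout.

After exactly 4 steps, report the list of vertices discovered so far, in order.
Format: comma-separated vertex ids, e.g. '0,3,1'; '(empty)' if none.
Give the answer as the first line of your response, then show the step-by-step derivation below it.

5,1,2,4

step 1: discover 5; path=5; order=5
step 2: discover 1; path=5>1; order=5,1
step 3: discover 2; path=5>1>2; order=5,1,2
step 4: discover 4; path=5>1>2>4; order=5,1,2,4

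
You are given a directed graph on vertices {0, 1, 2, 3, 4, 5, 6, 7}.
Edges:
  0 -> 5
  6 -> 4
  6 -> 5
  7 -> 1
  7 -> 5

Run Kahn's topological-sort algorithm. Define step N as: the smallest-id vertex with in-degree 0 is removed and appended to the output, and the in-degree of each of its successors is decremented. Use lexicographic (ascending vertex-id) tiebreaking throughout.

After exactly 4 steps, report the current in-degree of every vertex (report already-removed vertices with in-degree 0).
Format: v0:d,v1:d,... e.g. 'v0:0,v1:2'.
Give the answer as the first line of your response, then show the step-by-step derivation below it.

v0:0,v1:1,v2:0,v3:0,v4:0,v5:1,v6:0,v7:0

step 1: output 0; order=[0]; indeg=(0,1,0,0,1,2,0,0)
step 2: output 2; order=[0,2]; indeg=(0,1,0,0,1,2,0,0)
step 3: output 3; order=[0,2,3]; indeg=(0,1,0,0,1,2,0,0)
step 4: output 6; order=[0,2,3,6]; indeg=(0,1,0,0,0,1,0,0)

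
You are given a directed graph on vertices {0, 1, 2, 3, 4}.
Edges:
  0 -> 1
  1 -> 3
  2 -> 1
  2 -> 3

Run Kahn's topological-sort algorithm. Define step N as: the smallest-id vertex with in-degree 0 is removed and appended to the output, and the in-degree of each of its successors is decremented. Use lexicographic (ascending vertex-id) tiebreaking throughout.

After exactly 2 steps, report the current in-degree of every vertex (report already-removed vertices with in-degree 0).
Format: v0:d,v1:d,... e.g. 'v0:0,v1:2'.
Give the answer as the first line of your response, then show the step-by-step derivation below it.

v0:0,v1:0,v2:0,v3:1,v4:0

step 1: output 0; order=[0]; indeg=(0,1,0,2,0)
step 2: output 2; order=[0,2]; indeg=(0,0,0,1,0)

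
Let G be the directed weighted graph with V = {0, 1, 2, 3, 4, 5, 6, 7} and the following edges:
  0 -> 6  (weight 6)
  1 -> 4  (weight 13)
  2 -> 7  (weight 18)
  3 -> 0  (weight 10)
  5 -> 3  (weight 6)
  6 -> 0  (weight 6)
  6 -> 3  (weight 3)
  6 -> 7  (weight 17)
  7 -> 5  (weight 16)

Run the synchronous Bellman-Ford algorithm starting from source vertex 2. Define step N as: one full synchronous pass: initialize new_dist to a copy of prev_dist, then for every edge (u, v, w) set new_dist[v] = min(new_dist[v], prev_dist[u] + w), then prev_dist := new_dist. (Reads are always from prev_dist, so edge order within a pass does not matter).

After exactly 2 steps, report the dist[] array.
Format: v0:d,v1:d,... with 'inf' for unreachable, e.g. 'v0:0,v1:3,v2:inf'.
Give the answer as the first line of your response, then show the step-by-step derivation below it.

v0:inf,v1:inf,v2:0,v3:inf,v4:inf,v5:34,v6:inf,v7:18

step 1: dist = v0:inf,v1:inf,v2:0,v3:inf,v4:inf,v5:inf,v6:inf,v7:18
step 2: dist = v0:inf,v1:inf,v2:0,v3:inf,v4:inf,v5:34,v6:inf,v7:18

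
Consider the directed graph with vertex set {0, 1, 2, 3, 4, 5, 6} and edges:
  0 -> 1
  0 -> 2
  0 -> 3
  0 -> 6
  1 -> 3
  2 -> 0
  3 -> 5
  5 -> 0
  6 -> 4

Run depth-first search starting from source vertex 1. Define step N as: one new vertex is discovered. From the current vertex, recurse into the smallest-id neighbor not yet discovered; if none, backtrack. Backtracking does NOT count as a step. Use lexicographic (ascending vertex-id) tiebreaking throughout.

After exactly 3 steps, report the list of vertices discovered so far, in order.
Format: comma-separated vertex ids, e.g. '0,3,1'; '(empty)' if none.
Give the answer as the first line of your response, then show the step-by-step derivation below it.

1,3,5

step 1: discover 1; path=1; order=1
step 2: discover 3; path=1>3; order=1,3
step 3: discover 5; path=1>3>5; order=1,3,5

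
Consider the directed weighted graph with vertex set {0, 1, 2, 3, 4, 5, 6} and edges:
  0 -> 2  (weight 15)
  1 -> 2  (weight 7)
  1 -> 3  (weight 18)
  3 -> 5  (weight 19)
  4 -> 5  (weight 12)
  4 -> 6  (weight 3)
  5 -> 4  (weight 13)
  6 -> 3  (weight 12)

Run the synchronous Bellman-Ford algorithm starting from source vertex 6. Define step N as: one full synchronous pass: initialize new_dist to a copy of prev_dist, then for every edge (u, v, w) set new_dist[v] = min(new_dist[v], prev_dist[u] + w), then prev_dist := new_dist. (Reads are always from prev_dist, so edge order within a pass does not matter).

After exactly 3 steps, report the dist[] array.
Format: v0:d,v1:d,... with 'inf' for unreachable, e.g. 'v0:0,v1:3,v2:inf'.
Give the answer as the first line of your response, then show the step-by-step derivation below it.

v0:inf,v1:inf,v2:inf,v3:12,v4:44,v5:31,v6:0

step 1: dist = v0:inf,v1:inf,v2:inf,v3:12,v4:inf,v5:inf,v6:0
step 2: dist = v0:inf,v1:inf,v2:inf,v3:12,v4:inf,v5:31,v6:0
step 3: dist = v0:inf,v1:inf,v2:inf,v3:12,v4:44,v5:31,v6:0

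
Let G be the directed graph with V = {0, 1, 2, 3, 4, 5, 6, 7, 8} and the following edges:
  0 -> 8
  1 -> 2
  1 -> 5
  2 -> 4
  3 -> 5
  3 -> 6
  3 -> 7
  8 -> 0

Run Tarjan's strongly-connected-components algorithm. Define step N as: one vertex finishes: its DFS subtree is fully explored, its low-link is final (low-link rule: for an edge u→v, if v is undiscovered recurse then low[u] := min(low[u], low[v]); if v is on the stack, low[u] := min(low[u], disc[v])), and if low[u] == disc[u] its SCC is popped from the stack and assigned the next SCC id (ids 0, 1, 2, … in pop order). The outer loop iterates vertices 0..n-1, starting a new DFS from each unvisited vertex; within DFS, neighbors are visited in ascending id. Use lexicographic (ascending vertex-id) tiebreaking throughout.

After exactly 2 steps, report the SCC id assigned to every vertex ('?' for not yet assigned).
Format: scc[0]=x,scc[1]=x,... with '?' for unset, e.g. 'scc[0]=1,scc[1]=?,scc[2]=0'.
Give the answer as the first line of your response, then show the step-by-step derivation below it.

scc[0]=0,scc[1]=?,scc[2]=?,scc[3]=?,scc[4]=?,scc[5]=?,scc[6]=?,scc[7]=?,scc[8]=0

step 1: low=(low[0]=0,low[1]=?,low[2]=?,low[3]=?,low[4]=?,low[5]=?,low[6]=?,low[7]=?,low[8]=0); scc=(scc[0]=?,scc[1]=?,scc[2]=?,scc[3]=?,scc[4]=?,scc[5]=?,scc[6]=?,scc[7]=?,scc[8]=?)
step 2: low=(low[0]=0,low[1]=?,low[2]=?,low[3]=?,low[4]=?,low[5]=?,low[6]=?,low[7]=?,low[8]=0); scc=(scc[0]=0,scc[1]=?,scc[2]=?,scc[3]=?,scc[4]=?,scc[5]=?,scc[6]=?,scc[7]=?,scc[8]=0)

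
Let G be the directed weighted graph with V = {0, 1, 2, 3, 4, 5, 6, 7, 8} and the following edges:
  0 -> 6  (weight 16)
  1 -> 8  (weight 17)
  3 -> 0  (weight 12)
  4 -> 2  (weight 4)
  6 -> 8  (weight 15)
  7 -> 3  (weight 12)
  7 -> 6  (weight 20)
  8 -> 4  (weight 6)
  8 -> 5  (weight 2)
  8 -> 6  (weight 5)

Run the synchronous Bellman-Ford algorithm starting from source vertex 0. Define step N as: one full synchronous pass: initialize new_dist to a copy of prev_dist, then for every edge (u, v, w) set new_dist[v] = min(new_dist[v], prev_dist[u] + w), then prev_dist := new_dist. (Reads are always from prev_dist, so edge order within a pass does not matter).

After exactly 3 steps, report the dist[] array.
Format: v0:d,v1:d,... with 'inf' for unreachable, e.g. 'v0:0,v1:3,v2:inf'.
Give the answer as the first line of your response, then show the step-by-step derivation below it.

v0:0,v1:inf,v2:inf,v3:inf,v4:37,v5:33,v6:16,v7:inf,v8:31

step 1: dist = v0:0,v1:inf,v2:inf,v3:inf,v4:inf,v5:inf,v6:16,v7:inf,v8:inf
step 2: dist = v0:0,v1:inf,v2:inf,v3:inf,v4:inf,v5:inf,v6:16,v7:inf,v8:31
step 3: dist = v0:0,v1:inf,v2:inf,v3:inf,v4:37,v5:33,v6:16,v7:inf,v8:31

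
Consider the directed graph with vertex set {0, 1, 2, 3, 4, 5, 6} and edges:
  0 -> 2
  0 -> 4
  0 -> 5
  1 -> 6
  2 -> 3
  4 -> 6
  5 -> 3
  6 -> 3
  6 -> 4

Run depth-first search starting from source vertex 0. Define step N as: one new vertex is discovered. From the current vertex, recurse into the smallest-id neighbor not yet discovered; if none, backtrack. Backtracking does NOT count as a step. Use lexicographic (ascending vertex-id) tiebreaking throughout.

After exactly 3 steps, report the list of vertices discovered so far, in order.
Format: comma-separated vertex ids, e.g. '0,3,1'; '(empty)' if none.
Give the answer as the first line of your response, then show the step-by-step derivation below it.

0,2,3

step 1: discover 0; path=0; order=0
step 2: discover 2; path=0>2; order=0,2
step 3: discover 3; path=0>2>3; order=0,2,3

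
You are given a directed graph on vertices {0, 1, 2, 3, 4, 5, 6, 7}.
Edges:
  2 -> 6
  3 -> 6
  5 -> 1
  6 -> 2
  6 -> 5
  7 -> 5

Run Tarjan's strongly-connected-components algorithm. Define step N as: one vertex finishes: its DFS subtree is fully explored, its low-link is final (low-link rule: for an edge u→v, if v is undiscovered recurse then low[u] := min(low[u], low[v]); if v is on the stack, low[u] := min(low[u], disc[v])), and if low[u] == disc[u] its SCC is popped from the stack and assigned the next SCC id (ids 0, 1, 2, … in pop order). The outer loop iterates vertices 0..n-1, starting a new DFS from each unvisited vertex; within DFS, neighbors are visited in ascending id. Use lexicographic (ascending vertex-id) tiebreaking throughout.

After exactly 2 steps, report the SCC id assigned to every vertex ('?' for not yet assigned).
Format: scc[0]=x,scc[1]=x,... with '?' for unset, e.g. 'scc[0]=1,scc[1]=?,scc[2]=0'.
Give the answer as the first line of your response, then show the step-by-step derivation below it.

scc[0]=0,scc[1]=1,scc[2]=?,scc[3]=?,scc[4]=?,scc[5]=?,scc[6]=?,scc[7]=?

step 1: low=(low[0]=0,low[1]=?,low[2]=?,low[3]=?,low[4]=?,low[5]=?,low[6]=?,low[7]=?); scc=(scc[0]=0,scc[1]=?,scc[2]=?,scc[3]=?,scc[4]=?,scc[5]=?,scc[6]=?,scc[7]=?)
step 2: low=(low[0]=0,low[1]=1,low[2]=?,low[3]=?,low[4]=?,low[5]=?,low[6]=?,low[7]=?); scc=(scc[0]=0,scc[1]=1,scc[2]=?,scc[3]=?,scc[4]=?,scc[5]=?,scc[6]=?,scc[7]=?)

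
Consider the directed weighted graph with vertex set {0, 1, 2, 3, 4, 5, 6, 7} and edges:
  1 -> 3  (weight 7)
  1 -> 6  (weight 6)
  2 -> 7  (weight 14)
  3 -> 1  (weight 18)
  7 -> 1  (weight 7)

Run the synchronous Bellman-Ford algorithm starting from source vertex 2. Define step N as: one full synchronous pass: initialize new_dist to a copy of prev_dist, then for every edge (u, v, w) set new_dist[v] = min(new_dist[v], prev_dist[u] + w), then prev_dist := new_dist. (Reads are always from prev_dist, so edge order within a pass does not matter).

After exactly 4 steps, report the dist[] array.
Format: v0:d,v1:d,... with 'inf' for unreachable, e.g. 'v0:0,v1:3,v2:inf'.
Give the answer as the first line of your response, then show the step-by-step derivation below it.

v0:inf,v1:21,v2:0,v3:28,v4:inf,v5:inf,v6:27,v7:14

step 1: dist = v0:inf,v1:inf,v2:0,v3:inf,v4:inf,v5:inf,v6:inf,v7:14
step 2: dist = v0:inf,v1:21,v2:0,v3:inf,v4:inf,v5:inf,v6:inf,v7:14
step 3: dist = v0:inf,v1:21,v2:0,v3:28,v4:inf,v5:inf,v6:27,v7:14
step 4: dist = v0:inf,v1:21,v2:0,v3:28,v4:inf,v5:inf,v6:27,v7:14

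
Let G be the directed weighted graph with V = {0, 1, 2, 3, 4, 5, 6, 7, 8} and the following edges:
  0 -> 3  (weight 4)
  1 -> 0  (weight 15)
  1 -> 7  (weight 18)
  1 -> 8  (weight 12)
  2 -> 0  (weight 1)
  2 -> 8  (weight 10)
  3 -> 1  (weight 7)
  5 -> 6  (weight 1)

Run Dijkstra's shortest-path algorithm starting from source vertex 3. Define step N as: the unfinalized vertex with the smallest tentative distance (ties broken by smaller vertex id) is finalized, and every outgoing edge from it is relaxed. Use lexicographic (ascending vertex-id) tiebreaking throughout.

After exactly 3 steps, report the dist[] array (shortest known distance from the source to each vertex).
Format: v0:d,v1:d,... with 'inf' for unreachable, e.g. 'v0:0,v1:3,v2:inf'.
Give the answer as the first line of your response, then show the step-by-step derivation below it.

v0:22,v1:7,v2:inf,v3:0,v4:inf,v5:inf,v6:inf,v7:25,v8:19

step 1: dist = v0:inf,v1:7,v2:inf,v3:0,v4:inf,v5:inf,v6:inf,v7:inf,v8:inf
step 2: dist = v0:22,v1:7,v2:inf,v3:0,v4:inf,v5:inf,v6:inf,v7:25,v8:19
step 3: dist = v0:22,v1:7,v2:inf,v3:0,v4:inf,v5:inf,v6:inf,v7:25,v8:19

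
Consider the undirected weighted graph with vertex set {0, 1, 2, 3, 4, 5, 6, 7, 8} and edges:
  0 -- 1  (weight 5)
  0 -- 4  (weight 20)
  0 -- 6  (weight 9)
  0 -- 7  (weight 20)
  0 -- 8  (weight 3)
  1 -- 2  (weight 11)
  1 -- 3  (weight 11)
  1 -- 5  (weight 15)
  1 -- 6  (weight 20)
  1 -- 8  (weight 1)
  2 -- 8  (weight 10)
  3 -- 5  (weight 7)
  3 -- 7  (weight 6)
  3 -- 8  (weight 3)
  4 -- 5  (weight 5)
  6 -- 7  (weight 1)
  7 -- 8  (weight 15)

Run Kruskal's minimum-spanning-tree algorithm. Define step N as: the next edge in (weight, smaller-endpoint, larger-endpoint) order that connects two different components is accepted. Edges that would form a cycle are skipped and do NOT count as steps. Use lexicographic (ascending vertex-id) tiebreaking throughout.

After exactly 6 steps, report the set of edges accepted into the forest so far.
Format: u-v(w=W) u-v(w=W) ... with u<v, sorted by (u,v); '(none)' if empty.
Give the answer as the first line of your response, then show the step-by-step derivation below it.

0-8(w=3) 1-8(w=1) 3-7(w=6) 3-8(w=3) 4-5(w=5) 6-7(w=1)

step 1: add edge 1-8 (w=1); MST = {1-8(w=1)}
step 2: add edge 6-7 (w=1); MST = {1-8(w=1) 6-7(w=1)}
step 3: add edge 0-8 (w=3); MST = {0-8(w=3) 1-8(w=1) 6-7(w=1)}
step 4: add edge 3-8 (w=3); MST = {0-8(w=3) 1-8(w=1) 3-8(w=3) 6-7(w=1)}
step 5: add edge 4-5 (w=5); MST = {0-8(w=3) 1-8(w=1) 3-8(w=3) 4-5(w=5) 6-7(w=1)}
step 6: add edge 3-7 (w=6); MST = {0-8(w=3) 1-8(w=1) 3-7(w=6) 3-8(w=3) 4-5(w=5) 6-7(w=1)}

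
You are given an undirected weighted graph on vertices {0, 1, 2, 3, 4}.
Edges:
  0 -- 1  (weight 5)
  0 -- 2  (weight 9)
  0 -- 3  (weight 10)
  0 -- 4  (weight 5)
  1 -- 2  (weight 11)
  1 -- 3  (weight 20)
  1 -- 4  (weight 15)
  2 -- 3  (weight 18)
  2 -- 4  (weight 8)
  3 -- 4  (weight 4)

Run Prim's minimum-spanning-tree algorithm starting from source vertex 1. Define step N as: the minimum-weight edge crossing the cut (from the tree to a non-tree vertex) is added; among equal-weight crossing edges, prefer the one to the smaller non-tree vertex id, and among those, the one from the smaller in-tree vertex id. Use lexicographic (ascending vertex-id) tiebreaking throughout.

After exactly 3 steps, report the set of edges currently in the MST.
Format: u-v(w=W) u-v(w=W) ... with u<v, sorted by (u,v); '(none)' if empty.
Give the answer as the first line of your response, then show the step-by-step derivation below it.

0-1(w=5) 0-4(w=5) 3-4(w=4)

step 1: add edge 0-1 (w=5); MST = {0-1(w=5)}
step 2: add edge 0-4 (w=5); MST = {0-1(w=5) 0-4(w=5)}
step 3: add edge 3-4 (w=4); MST = {0-1(w=5) 0-4(w=5) 3-4(w=4)}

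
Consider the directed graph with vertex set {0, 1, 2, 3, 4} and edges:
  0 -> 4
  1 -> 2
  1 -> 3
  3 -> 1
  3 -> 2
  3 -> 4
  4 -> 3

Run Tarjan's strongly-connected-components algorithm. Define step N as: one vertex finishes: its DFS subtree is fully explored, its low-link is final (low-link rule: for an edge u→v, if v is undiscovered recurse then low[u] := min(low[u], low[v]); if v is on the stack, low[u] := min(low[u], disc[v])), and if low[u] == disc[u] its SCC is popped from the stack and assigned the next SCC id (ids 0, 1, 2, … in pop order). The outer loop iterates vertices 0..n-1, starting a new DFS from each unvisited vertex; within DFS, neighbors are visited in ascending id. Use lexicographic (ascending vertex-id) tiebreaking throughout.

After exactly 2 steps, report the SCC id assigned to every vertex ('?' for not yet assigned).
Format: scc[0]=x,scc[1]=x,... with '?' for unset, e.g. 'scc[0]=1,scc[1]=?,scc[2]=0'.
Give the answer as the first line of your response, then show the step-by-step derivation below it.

scc[0]=?,scc[1]=?,scc[2]=0,scc[3]=?,scc[4]=?

step 1: low=(low[0]=0,low[1]=3,low[2]=4,low[3]=2,low[4]=1); scc=(scc[0]=?,scc[1]=?,scc[2]=0,scc[3]=?,scc[4]=?)
step 2: low=(low[0]=0,low[1]=2,low[2]=4,low[3]=2,low[4]=1); scc=(scc[0]=?,scc[1]=?,scc[2]=0,scc[3]=?,scc[4]=?)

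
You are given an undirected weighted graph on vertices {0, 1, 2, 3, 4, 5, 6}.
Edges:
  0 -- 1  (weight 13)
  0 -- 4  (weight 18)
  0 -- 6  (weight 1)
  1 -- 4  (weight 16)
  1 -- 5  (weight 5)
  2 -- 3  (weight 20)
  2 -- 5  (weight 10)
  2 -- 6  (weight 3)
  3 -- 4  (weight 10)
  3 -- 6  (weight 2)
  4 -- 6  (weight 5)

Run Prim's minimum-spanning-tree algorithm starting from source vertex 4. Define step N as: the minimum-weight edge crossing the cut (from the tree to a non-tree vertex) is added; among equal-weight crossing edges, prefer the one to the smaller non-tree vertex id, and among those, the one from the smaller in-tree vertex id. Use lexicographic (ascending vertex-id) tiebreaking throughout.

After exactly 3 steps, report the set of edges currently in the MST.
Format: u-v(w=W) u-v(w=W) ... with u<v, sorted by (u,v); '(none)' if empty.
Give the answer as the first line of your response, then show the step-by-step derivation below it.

0-6(w=1) 3-6(w=2) 4-6(w=5)

step 1: add edge 4-6 (w=5); MST = {4-6(w=5)}
step 2: add edge 0-6 (w=1); MST = {0-6(w=1) 4-6(w=5)}
step 3: add edge 3-6 (w=2); MST = {0-6(w=1) 3-6(w=2) 4-6(w=5)}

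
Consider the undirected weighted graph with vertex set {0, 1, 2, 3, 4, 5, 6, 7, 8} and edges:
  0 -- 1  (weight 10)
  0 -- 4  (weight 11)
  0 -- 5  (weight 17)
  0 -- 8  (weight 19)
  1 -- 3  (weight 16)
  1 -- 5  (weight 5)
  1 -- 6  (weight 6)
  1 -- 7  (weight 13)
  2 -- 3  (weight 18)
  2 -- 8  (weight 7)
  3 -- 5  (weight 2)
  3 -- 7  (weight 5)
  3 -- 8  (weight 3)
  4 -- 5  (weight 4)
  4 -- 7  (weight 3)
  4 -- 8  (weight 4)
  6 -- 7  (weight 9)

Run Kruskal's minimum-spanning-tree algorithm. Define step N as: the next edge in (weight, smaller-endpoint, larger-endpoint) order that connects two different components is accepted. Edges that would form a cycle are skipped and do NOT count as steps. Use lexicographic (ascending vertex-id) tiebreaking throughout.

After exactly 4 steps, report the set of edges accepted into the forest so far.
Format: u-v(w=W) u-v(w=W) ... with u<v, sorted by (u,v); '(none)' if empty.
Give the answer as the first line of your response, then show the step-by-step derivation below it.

3-5(w=2) 3-8(w=3) 4-5(w=4) 4-7(w=3)

step 1: add edge 3-5 (w=2); MST = {3-5(w=2)}
step 2: add edge 3-8 (w=3); MST = {3-5(w=2) 3-8(w=3)}
step 3: add edge 4-7 (w=3); MST = {3-5(w=2) 3-8(w=3) 4-7(w=3)}
step 4: add edge 4-5 (w=4); MST = {3-5(w=2) 3-8(w=3) 4-5(w=4) 4-7(w=3)}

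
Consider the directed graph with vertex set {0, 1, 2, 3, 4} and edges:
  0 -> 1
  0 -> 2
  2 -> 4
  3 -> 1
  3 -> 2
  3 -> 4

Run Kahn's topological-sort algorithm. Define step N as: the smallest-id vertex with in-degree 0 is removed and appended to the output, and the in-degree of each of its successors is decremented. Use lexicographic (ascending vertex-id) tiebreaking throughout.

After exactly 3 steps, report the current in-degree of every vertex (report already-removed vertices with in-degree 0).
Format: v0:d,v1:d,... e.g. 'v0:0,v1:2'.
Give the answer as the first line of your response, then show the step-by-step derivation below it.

v0:0,v1:0,v2:0,v3:0,v4:1

step 1: output 0; order=[0]; indeg=(0,1,1,0,2)
step 2: output 3; order=[0,3]; indeg=(0,0,0,0,1)
step 3: output 1; order=[0,3,1]; indeg=(0,0,0,0,1)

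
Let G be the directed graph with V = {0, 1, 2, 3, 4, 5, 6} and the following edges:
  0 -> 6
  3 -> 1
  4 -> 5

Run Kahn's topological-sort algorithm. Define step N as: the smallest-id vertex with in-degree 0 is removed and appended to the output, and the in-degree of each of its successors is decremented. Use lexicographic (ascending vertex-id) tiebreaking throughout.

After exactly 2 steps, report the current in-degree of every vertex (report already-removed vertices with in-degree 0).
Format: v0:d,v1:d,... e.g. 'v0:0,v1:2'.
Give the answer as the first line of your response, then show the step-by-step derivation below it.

v0:0,v1:1,v2:0,v3:0,v4:0,v5:1,v6:0

step 1: output 0; order=[0]; indeg=(0,1,0,0,0,1,0)
step 2: output 2; order=[0,2]; indeg=(0,1,0,0,0,1,0)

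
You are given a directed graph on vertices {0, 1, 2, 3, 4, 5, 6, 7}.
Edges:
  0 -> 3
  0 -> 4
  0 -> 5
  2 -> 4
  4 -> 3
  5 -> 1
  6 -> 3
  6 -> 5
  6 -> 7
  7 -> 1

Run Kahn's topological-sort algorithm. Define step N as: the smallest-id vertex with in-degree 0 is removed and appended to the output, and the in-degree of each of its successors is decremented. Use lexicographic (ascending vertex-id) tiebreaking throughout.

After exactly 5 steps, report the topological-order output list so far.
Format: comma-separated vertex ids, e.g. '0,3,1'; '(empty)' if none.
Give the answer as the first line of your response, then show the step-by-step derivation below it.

0,2,4,6,3

step 1: output 0; order=[0]; indeg=(0,2,0,2,1,1,0,1)
step 2: output 2; order=[0,2]; indeg=(0,2,0,2,0,1,0,1)
step 3: output 4; order=[0,2,4]; indeg=(0,2,0,1,0,1,0,1)
step 4: output 6; order=[0,2,4,6]; indeg=(0,2,0,0,0,0,0,0)
step 5: output 3; order=[0,2,4,6,3]; indeg=(0,2,0,0,0,0,0,0)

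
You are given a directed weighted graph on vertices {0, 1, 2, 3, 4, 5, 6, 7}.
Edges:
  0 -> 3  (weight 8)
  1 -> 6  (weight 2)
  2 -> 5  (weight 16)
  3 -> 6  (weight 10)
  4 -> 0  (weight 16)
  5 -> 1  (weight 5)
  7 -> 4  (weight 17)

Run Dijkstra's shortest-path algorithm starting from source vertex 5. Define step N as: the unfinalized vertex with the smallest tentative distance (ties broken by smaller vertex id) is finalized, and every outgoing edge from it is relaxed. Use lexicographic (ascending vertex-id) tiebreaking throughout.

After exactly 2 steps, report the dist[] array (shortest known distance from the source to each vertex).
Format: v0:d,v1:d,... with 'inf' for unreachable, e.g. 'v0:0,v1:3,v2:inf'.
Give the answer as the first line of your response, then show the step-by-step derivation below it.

v0:inf,v1:5,v2:inf,v3:inf,v4:inf,v5:0,v6:7,v7:inf

step 1: dist = v0:inf,v1:5,v2:inf,v3:inf,v4:inf,v5:0,v6:inf,v7:inf
step 2: dist = v0:inf,v1:5,v2:inf,v3:inf,v4:inf,v5:0,v6:7,v7:inf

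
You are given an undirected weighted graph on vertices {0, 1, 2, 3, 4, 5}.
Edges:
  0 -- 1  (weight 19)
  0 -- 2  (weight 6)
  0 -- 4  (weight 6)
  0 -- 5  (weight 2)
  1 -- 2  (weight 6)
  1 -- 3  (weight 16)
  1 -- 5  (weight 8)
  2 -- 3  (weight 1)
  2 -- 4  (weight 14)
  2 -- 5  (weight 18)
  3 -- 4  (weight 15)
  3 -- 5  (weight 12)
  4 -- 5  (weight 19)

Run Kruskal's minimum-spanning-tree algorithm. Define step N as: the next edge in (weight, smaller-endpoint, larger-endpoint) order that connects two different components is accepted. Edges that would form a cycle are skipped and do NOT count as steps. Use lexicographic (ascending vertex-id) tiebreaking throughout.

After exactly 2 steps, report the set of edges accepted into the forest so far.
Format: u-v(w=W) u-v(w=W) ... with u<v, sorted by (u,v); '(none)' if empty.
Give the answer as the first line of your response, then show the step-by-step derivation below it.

0-5(w=2) 2-3(w=1)

step 1: add edge 2-3 (w=1); MST = {2-3(w=1)}
step 2: add edge 0-5 (w=2); MST = {0-5(w=2) 2-3(w=1)}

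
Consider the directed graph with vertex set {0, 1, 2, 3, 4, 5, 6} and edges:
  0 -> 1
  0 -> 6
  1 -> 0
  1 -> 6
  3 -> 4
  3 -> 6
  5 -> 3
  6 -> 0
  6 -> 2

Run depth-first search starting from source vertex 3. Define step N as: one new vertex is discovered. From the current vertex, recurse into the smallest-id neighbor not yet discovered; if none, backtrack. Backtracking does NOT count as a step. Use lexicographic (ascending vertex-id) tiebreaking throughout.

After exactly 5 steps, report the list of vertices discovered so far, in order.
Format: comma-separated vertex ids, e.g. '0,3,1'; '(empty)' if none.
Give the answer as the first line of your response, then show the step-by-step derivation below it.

3,4,6,0,1

step 1: discover 3; path=3; order=3
step 2: discover 4; path=3>4; order=3,4
step 3: discover 6; path=3>6; order=3,4,6
step 4: discover 0; path=3>6>0; order=3,4,6,0
step 5: discover 1; path=3>6>0>1; order=3,4,6,0,1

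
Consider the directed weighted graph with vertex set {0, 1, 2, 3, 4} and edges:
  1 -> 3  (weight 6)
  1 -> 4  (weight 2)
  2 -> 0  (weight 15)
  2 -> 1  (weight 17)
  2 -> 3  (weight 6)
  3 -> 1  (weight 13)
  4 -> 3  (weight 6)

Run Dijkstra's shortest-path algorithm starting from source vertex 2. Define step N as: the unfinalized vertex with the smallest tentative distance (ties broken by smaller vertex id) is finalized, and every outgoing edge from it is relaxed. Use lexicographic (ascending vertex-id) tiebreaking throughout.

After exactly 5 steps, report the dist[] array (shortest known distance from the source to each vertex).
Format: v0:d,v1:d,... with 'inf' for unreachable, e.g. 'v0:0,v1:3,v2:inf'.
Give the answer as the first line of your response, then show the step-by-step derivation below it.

v0:15,v1:17,v2:0,v3:6,v4:19

step 1: dist = v0:15,v1:17,v2:0,v3:6,v4:inf
step 2: dist = v0:15,v1:17,v2:0,v3:6,v4:inf
step 3: dist = v0:15,v1:17,v2:0,v3:6,v4:inf
step 4: dist = v0:15,v1:17,v2:0,v3:6,v4:19
step 5: dist = v0:15,v1:17,v2:0,v3:6,v4:19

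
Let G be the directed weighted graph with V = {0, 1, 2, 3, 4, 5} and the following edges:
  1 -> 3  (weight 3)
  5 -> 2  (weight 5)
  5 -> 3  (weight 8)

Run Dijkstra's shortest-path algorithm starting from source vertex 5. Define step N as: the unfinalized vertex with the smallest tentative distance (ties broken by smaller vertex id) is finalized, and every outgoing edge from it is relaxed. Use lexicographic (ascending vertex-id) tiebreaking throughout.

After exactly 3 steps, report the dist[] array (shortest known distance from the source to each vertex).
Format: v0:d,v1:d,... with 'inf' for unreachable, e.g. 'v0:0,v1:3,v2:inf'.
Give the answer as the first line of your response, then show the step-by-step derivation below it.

v0:inf,v1:inf,v2:5,v3:8,v4:inf,v5:0

step 1: dist = v0:inf,v1:inf,v2:5,v3:8,v4:inf,v5:0
step 2: dist = v0:inf,v1:inf,v2:5,v3:8,v4:inf,v5:0
step 3: dist = v0:inf,v1:inf,v2:5,v3:8,v4:inf,v5:0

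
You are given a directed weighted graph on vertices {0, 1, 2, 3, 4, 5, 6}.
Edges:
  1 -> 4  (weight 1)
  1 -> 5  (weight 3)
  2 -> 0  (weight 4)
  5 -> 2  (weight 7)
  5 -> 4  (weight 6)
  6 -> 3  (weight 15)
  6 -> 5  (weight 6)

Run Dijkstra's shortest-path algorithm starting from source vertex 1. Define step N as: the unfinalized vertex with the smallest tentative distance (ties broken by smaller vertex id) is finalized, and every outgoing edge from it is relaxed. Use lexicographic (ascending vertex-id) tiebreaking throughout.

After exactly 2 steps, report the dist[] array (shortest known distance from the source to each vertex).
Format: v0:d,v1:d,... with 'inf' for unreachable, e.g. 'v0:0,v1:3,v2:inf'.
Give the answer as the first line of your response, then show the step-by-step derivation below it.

v0:inf,v1:0,v2:inf,v3:inf,v4:1,v5:3,v6:inf

step 1: dist = v0:inf,v1:0,v2:inf,v3:inf,v4:1,v5:3,v6:inf
step 2: dist = v0:inf,v1:0,v2:inf,v3:inf,v4:1,v5:3,v6:inf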